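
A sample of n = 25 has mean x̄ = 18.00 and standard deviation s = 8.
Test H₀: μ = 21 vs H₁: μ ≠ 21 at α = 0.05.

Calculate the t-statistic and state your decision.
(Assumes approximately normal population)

Answer: t = -1.8750, fail to reject H₀

Derivation:
df = n - 1 = 24
SE = s/√n = 8/√25 = 1.6000
t = (x̄ - μ₀)/SE = (18.00 - 21)/1.6000 = -1.8750
Critical value: t_{0.025,24} = ±2.064
p-value ≈ 0.0730
Decision: fail to reject H₀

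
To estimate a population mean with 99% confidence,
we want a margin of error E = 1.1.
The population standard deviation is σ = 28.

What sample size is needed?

Answer: n = 4300

Derivation:
z_0.005 = 2.576
n = (z×σ/E)² = (2.576×28/1.1)²
n = 4299.5441
Round up: n = 4300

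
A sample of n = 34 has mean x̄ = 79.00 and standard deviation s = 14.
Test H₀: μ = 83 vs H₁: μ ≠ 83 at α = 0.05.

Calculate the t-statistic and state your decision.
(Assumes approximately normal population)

df = n - 1 = 33
SE = s/√n = 14/√34 = 2.4010
t = (x̄ - μ₀)/SE = (79.00 - 83)/2.4010 = -1.6660
Critical value: t_{0.025,33} = ±2.035
p-value ≈ 0.1052
Decision: fail to reject H₀

Answer: t = -1.6660, fail to reject H₀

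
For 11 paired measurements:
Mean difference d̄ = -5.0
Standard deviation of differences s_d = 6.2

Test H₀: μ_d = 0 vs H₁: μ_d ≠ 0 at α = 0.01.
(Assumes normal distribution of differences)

Answer: t = -2.6747, fail to reject H₀

Derivation:
df = n - 1 = 10
SE = s_d/√n = 6.2/√11 = 1.8694
t = d̄/SE = -5.0/1.8694 = -2.6747
Critical value: t_{0.005,10} = ±3.169
p-value ≈ 0.0233
Decision: fail to reject H₀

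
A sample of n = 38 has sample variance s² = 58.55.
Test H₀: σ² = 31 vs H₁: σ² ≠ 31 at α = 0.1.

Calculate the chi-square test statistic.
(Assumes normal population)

Answer: χ² = 69.8823, reject H₀

Derivation:
df = n - 1 = 37
χ² = (n-1)s²/σ₀² = 37×58.55/31 = 69.8823
Critical values: χ²_{0.95,37} = 24.075, χ²_{0.05,37} = 52.192
Rejection region: χ² < 24.075 or χ² > 52.192
Decision: reject H₀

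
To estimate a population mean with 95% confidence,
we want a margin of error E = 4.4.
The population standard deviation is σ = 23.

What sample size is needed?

z_0.025 = 1.960
n = (z×σ/E)² = (1.960×23/4.4)²
n = 104.9693
Round up: n = 105

Answer: n = 105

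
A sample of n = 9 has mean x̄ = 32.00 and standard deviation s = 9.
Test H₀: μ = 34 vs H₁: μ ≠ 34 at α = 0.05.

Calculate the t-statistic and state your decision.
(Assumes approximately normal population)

Answer: t = -0.6667, fail to reject H₀

Derivation:
df = n - 1 = 8
SE = s/√n = 9/√9 = 3.0000
t = (x̄ - μ₀)/SE = (32.00 - 34)/3.0000 = -0.6667
Critical value: t_{0.025,8} = ±2.306
p-value ≈ 0.5237
Decision: fail to reject H₀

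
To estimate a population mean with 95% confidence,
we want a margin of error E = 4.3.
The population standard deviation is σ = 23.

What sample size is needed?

z_0.025 = 1.960
n = (z×σ/E)² = (1.960×23/4.3)²
n = 109.9084
Round up: n = 110

Answer: n = 110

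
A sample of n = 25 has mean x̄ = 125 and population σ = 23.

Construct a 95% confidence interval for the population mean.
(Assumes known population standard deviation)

Answer: (115.9840, 134.0160)

Derivation:
Confidence level: 95%, α = 0.05
z_0.025 = 1.960
SE = σ/√n = 23/√25 = 4.6000
Margin of error = 1.960 × 4.6000 = 9.0160
CI: x̄ ± margin = 125 ± 9.0160
CI: (115.9840, 134.0160)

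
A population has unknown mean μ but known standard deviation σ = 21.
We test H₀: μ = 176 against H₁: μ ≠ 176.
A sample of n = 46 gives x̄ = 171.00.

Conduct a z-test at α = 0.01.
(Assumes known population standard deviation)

Standard error: SE = σ/√n = 21/√46 = 3.0963
z-statistic: z = (x̄ - μ₀)/SE = (171.00 - 176)/3.0963 = -1.6148
Critical value: ±2.576
p-value = 0.1064
Decision: fail to reject H₀

Answer: z = -1.6148, fail to reject H₀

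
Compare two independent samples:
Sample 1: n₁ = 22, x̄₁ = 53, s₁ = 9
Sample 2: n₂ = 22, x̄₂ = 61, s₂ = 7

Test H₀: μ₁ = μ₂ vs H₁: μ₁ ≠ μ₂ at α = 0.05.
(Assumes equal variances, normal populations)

Answer: t = -3.2910, reject H₀

Derivation:
Pooled variance: s²_p = [21×9² + 21×7²]/(42) = 65.0000
s_p = 8.0623
SE = s_p×√(1/n₁ + 1/n₂) = 8.0623×√(1/22 + 1/22) = 2.4309
t = (x̄₁ - x̄₂)/SE = (53 - 61)/2.4309 = -3.2910
df = 42, t-critical = ±2.018
Decision: reject H₀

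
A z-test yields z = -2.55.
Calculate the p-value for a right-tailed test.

Answer: p-value ≈ 0.9946

Derivation:
For z = -2.55:
p = P(Z > -2.55) = 1 - Φ(-2.55) = 0.9946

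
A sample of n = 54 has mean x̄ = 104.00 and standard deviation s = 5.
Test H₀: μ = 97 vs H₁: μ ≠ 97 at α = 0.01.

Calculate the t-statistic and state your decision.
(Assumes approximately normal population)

Answer: t = 10.2881, reject H₀

Derivation:
df = n - 1 = 53
SE = s/√n = 5/√54 = 0.6804
t = (x̄ - μ₀)/SE = (104.00 - 97)/0.6804 = 10.2881
Critical value: t_{0.005,53} = ±2.672
p-value < 0.0001
Decision: reject H₀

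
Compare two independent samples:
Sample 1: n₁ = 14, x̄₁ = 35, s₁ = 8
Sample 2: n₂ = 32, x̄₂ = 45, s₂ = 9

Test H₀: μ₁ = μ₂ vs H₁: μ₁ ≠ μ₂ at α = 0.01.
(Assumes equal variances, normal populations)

Pooled variance: s²_p = [13×8² + 31×9²]/(44) = 75.9773
s_p = 8.7165
SE = s_p×√(1/n₁ + 1/n₂) = 8.7165×√(1/14 + 1/32) = 2.7931
t = (x̄₁ - x̄₂)/SE = (35 - 45)/2.7931 = -3.5803
df = 44, t-critical = ±2.692
Decision: reject H₀

Answer: t = -3.5803, reject H₀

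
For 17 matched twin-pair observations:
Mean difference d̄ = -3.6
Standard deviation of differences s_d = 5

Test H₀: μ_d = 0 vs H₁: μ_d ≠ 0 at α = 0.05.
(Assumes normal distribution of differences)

Answer: t = -2.9686, reject H₀

Derivation:
df = n - 1 = 16
SE = s_d/√n = 5/√17 = 1.2127
t = d̄/SE = -3.6/1.2127 = -2.9686
Critical value: t_{0.025,16} = ±2.120
p-value ≈ 0.0091
Decision: reject H₀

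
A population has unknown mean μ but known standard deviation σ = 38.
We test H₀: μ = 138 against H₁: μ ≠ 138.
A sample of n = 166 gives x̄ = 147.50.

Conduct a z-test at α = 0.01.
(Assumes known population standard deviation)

Answer: z = 3.2210, reject H₀

Derivation:
Standard error: SE = σ/√n = 38/√166 = 2.9494
z-statistic: z = (x̄ - μ₀)/SE = (147.50 - 138)/2.9494 = 3.2210
Critical value: ±2.576
p-value = 0.0013
Decision: reject H₀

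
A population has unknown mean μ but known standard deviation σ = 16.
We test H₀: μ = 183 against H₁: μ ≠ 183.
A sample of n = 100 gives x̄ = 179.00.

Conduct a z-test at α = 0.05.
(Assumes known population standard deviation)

Standard error: SE = σ/√n = 16/√100 = 1.6000
z-statistic: z = (x̄ - μ₀)/SE = (179.00 - 183)/1.6000 = -2.5000
Critical value: ±1.960
p-value = 0.0124
Decision: reject H₀

Answer: z = -2.5000, reject H₀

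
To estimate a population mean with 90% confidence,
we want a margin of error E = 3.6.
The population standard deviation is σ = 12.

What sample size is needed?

z_0.05 = 1.645
n = (z×σ/E)² = (1.645×12/3.6)²
n = 30.0669
Round up: n = 31

Answer: n = 31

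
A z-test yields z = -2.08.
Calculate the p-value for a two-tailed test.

Answer: p-value ≈ 0.0375

Derivation:
For z = -2.08:
p = 2×P(Z > |-2.08|) = 2×(1 - Φ(2.08)) = 0.0375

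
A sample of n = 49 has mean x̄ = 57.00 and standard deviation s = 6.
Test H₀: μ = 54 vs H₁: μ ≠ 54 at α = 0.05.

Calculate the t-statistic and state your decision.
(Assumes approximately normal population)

Answer: t = 3.5002, reject H₀

Derivation:
df = n - 1 = 48
SE = s/√n = 6/√49 = 0.8571
t = (x̄ - μ₀)/SE = (57.00 - 54)/0.8571 = 3.5002
Critical value: t_{0.025,48} = ±2.011
p-value ≈ 0.0010
Decision: reject H₀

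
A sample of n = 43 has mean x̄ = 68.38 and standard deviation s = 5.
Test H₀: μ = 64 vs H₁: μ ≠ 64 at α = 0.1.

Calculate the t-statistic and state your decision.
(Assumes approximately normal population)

df = n - 1 = 42
SE = s/√n = 5/√43 = 0.7625
t = (x̄ - μ₀)/SE = (68.38 - 64)/0.7625 = 5.7443
Critical value: t_{0.05,42} = ±1.682
p-value < 0.0001
Decision: reject H₀

Answer: t = 5.7443, reject H₀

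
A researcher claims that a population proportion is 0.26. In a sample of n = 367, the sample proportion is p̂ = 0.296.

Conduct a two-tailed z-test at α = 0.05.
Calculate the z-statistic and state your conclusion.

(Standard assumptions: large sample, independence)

H₀: p = 0.26, H₁: p ≠ 0.26
Standard error: SE = √(p₀(1-p₀)/n) = √(0.26×0.74/367) = 0.022897
z-statistic: z = (p̂ - p₀)/SE = (0.296 - 0.26)/0.022897 = 1.5723
Critical value: z_0.025 = ±1.960
p-value = 0.1159
Decision: fail to reject H₀ at α = 0.05

Answer: z = 1.5723, fail to reject H₀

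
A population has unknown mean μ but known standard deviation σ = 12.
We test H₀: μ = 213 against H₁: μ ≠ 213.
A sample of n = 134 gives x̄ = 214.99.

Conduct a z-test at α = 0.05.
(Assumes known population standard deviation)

Answer: z = 1.9197, fail to reject H₀

Derivation:
Standard error: SE = σ/√n = 12/√134 = 1.0366
z-statistic: z = (x̄ - μ₀)/SE = (214.99 - 213)/1.0366 = 1.9197
Critical value: ±1.960
p-value = 0.0549
Decision: fail to reject H₀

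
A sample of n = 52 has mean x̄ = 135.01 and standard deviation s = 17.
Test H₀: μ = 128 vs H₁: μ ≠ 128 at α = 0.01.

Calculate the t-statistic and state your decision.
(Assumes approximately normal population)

Answer: t = 2.9735, reject H₀

Derivation:
df = n - 1 = 51
SE = s/√n = 17/√52 = 2.3575
t = (x̄ - μ₀)/SE = (135.01 - 128)/2.3575 = 2.9735
Critical value: t_{0.005,51} = ±2.676
p-value ≈ 0.0045
Decision: reject H₀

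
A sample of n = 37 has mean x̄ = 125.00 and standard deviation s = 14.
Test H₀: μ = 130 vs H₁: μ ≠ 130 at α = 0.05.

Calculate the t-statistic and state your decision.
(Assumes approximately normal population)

df = n - 1 = 36
SE = s/√n = 14/√37 = 2.3016
t = (x̄ - μ₀)/SE = (125.00 - 130)/2.3016 = -2.1724
Critical value: t_{0.025,36} = ±2.028
p-value ≈ 0.0365
Decision: reject H₀

Answer: t = -2.1724, reject H₀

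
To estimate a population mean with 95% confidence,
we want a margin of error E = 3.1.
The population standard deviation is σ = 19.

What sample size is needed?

Answer: n = 145

Derivation:
z_0.025 = 1.960
n = (z×σ/E)² = (1.960×19/3.1)²
n = 144.3098
Round up: n = 145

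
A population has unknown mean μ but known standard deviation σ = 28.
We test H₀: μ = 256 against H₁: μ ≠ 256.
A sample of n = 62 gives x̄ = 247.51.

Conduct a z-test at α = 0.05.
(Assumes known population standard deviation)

Standard error: SE = σ/√n = 28/√62 = 3.5560
z-statistic: z = (x̄ - μ₀)/SE = (247.51 - 256)/3.5560 = -2.3875
Critical value: ±1.960
p-value = 0.0170
Decision: reject H₀

Answer: z = -2.3875, reject H₀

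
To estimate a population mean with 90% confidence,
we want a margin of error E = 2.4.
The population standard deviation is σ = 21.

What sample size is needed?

z_0.05 = 1.645
n = (z×σ/E)² = (1.645×21/2.4)²
n = 207.1800
Round up: n = 208

Answer: n = 208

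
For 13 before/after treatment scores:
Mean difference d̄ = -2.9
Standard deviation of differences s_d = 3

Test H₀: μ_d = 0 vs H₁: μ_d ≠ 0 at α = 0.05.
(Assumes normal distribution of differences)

df = n - 1 = 12
SE = s_d/√n = 3/√13 = 0.8321
t = d̄/SE = -2.9/0.8321 = -3.4852
Critical value: t_{0.025,12} = ±2.179
p-value ≈ 0.0045
Decision: reject H₀

Answer: t = -3.4852, reject H₀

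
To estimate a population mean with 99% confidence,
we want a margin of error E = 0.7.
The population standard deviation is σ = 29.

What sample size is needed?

Answer: n = 11390

Derivation:
z_0.005 = 2.576
n = (z×σ/E)² = (2.576×29/0.7)²
n = 11389.1584
Round up: n = 11390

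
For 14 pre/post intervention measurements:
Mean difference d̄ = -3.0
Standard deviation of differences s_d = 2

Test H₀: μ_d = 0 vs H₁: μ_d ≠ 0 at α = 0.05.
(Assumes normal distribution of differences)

Answer: t = -5.6127, reject H₀

Derivation:
df = n - 1 = 13
SE = s_d/√n = 2/√14 = 0.5345
t = d̄/SE = -3.0/0.5345 = -5.6127
Critical value: t_{0.025,13} = ±2.160
p-value ≈ 0.0001
Decision: reject H₀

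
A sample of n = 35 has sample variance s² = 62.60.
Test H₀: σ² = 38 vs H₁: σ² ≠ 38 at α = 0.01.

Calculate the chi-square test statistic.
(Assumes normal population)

df = n - 1 = 34
χ² = (n-1)s²/σ₀² = 34×62.60/38 = 56.0105
Critical values: χ²_{0.995,34} = 16.501, χ²_{0.005,34} = 58.964
Rejection region: χ² < 16.501 or χ² > 58.964
Decision: fail to reject H₀

Answer: χ² = 56.0105, fail to reject H₀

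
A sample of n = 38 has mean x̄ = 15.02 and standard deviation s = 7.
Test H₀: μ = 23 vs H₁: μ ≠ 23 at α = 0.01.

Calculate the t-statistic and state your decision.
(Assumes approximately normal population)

Answer: t = -7.0277, reject H₀

Derivation:
df = n - 1 = 37
SE = s/√n = 7/√38 = 1.1355
t = (x̄ - μ₀)/SE = (15.02 - 23)/1.1355 = -7.0277
Critical value: t_{0.005,37} = ±2.715
p-value < 0.0001
Decision: reject H₀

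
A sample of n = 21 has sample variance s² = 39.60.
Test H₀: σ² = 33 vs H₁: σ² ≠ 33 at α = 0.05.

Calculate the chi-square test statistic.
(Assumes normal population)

Answer: χ² = 24.0000, fail to reject H₀

Derivation:
df = n - 1 = 20
χ² = (n-1)s²/σ₀² = 20×39.60/33 = 24.0000
Critical values: χ²_{0.975,20} = 9.591, χ²_{0.025,20} = 34.170
Rejection region: χ² < 9.591 or χ² > 34.170
Decision: fail to reject H₀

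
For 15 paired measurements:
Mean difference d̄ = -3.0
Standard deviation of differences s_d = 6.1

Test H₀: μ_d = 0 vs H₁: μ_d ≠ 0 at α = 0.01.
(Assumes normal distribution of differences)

Answer: t = -1.9048, fail to reject H₀

Derivation:
df = n - 1 = 14
SE = s_d/√n = 6.1/√15 = 1.5750
t = d̄/SE = -3.0/1.5750 = -1.9048
Critical value: t_{0.005,14} = ±2.977
p-value ≈ 0.0776
Decision: fail to reject H₀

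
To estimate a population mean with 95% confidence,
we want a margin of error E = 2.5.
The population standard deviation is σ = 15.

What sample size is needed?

z_0.025 = 1.960
n = (z×σ/E)² = (1.960×15/2.5)²
n = 138.2976
Round up: n = 139

Answer: n = 139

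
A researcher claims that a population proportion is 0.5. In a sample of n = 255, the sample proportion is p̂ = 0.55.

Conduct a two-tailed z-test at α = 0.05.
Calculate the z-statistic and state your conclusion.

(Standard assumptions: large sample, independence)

H₀: p = 0.5, H₁: p ≠ 0.5
Standard error: SE = √(p₀(1-p₀)/n) = √(0.5×0.5/255) = 0.031311
z-statistic: z = (p̂ - p₀)/SE = (0.55 - 0.5)/0.031311 = 1.5969
Critical value: z_0.025 = ±1.960
p-value = 0.1103
Decision: fail to reject H₀ at α = 0.05

Answer: z = 1.5969, fail to reject H₀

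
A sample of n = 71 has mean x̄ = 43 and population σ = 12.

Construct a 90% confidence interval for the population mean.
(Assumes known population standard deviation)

Confidence level: 90%, α = 0.1
z_0.05 = 1.645
SE = σ/√n = 12/√71 = 1.4241
Margin of error = 1.645 × 1.4241 = 2.3426
CI: x̄ ± margin = 43 ± 2.3426
CI: (40.6574, 45.3426)

Answer: (40.6574, 45.3426)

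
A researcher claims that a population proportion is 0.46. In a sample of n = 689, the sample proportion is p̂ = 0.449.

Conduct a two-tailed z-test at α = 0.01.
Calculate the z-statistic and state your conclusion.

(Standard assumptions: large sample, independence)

H₀: p = 0.46, H₁: p ≠ 0.46
Standard error: SE = √(p₀(1-p₀)/n) = √(0.46×0.54/689) = 0.018987
z-statistic: z = (p̂ - p₀)/SE = (0.449 - 0.46)/0.018987 = -0.5793
Critical value: z_0.005 = ±2.576
p-value = 0.5624
Decision: fail to reject H₀ at α = 0.01

Answer: z = -0.5793, fail to reject H₀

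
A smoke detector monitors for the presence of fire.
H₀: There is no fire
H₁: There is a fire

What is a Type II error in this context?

Type I error: rejecting H₀ when it is actually true (false positive).
Type II error: failing to reject H₀ when H₁ is actually true (false negative).

Answer: The alarm fails to sound when there actually is a fire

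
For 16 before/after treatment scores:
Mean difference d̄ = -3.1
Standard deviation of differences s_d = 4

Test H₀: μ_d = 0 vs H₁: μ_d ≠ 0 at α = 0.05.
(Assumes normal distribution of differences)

df = n - 1 = 15
SE = s_d/√n = 4/√16 = 1.0000
t = d̄/SE = -3.1/1.0000 = -3.1000
Critical value: t_{0.025,15} = ±2.131
p-value ≈ 0.0073
Decision: reject H₀

Answer: t = -3.1000, reject H₀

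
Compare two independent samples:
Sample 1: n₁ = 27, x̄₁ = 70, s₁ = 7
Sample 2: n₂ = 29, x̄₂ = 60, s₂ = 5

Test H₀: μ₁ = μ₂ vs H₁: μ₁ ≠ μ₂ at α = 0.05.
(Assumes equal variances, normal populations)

Answer: t = 6.1847, reject H₀

Derivation:
Pooled variance: s²_p = [26×7² + 28×5²]/(54) = 36.5556
s_p = 6.0461
SE = s_p×√(1/n₁ + 1/n₂) = 6.0461×√(1/27 + 1/29) = 1.6169
t = (x̄₁ - x̄₂)/SE = (70 - 60)/1.6169 = 6.1847
df = 54, t-critical = ±2.005
Decision: reject H₀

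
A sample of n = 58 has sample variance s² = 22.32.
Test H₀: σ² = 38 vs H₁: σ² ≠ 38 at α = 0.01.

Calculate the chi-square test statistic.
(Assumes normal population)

Answer: χ² = 33.4800, fail to reject H₀

Derivation:
df = n - 1 = 57
χ² = (n-1)s²/σ₀² = 57×22.32/38 = 33.4800
Critical values: χ²_{0.995,57} = 33.248, χ²_{0.005,57} = 88.236
Rejection region: χ² < 33.248 or χ² > 88.236
Decision: fail to reject H₀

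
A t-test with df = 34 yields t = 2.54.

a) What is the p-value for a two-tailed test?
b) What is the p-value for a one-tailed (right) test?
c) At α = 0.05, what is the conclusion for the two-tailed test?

Using t-distribution with df = 34:
a) Two-tailed: p = 2×P(T > 2.54) = 0.0158
b) One-tailed: p = P(T > 2.54) = 0.0079
c) 0.0158 < 0.05, reject H₀

Answer: a) 0.0158, b) 0.0079, c) reject H₀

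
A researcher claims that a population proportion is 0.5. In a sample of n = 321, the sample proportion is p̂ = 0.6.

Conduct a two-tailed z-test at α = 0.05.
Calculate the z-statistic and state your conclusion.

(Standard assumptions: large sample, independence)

H₀: p = 0.5, H₁: p ≠ 0.5
Standard error: SE = √(p₀(1-p₀)/n) = √(0.5×0.5/321) = 0.027907
z-statistic: z = (p̂ - p₀)/SE = (0.6 - 0.5)/0.027907 = 3.5833
Critical value: z_0.025 = ±1.960
p-value = 0.0003
Decision: reject H₀ at α = 0.05

Answer: z = 3.5833, reject H₀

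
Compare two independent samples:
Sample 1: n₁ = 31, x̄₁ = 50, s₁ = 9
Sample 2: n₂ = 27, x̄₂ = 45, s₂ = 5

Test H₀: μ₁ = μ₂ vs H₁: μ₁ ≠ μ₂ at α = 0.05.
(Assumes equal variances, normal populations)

Pooled variance: s²_p = [30×9² + 26×5²]/(56) = 55.0000
s_p = 7.4162
SE = s_p×√(1/n₁ + 1/n₂) = 7.4162×√(1/31 + 1/27) = 1.9522
t = (x̄₁ - x̄₂)/SE = (50 - 45)/1.9522 = 2.5612
df = 56, t-critical = ±2.003
Decision: reject H₀

Answer: t = 2.5612, reject H₀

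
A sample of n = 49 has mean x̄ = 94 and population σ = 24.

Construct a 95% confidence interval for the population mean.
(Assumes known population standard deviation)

Confidence level: 95%, α = 0.05
z_0.025 = 1.960
SE = σ/√n = 24/√49 = 3.4286
Margin of error = 1.960 × 3.4286 = 6.7201
CI: x̄ ± margin = 94 ± 6.7201
CI: (87.2799, 100.7201)

Answer: (87.2799, 100.7201)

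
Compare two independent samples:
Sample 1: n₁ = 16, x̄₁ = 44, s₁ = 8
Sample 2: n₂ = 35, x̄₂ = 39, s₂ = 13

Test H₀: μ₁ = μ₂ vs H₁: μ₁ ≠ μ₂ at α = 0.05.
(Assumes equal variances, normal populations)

Answer: t = 1.4163, fail to reject H₀

Derivation:
Pooled variance: s²_p = [15×8² + 34×13²]/(49) = 136.8571
s_p = 11.6986
SE = s_p×√(1/n₁ + 1/n₂) = 11.6986×√(1/16 + 1/35) = 3.5304
t = (x̄₁ - x̄₂)/SE = (44 - 39)/3.5304 = 1.4163
df = 49, t-critical = ±2.010
Decision: fail to reject H₀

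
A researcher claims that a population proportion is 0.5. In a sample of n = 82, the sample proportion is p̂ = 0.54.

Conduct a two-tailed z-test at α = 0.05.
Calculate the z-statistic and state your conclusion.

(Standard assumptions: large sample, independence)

H₀: p = 0.5, H₁: p ≠ 0.5
Standard error: SE = √(p₀(1-p₀)/n) = √(0.5×0.5/82) = 0.055216
z-statistic: z = (p̂ - p₀)/SE = (0.54 - 0.5)/0.055216 = 0.7244
Critical value: z_0.025 = ±1.960
p-value = 0.4688
Decision: fail to reject H₀ at α = 0.05

Answer: z = 0.7244, fail to reject H₀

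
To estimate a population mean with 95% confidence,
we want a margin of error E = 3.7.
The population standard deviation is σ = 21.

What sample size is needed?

z_0.025 = 1.960
n = (z×σ/E)² = (1.960×21/3.7)²
n = 123.7506
Round up: n = 124

Answer: n = 124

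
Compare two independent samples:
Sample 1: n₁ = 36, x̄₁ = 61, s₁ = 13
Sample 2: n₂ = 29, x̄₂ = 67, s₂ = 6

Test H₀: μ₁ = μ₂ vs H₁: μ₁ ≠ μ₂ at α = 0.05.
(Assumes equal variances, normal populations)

Answer: t = -2.2938, reject H₀

Derivation:
Pooled variance: s²_p = [35×13² + 28×6²]/(63) = 109.8889
s_p = 10.4828
SE = s_p×√(1/n₁ + 1/n₂) = 10.4828×√(1/36 + 1/29) = 2.6157
t = (x̄₁ - x̄₂)/SE = (61 - 67)/2.6157 = -2.2938
df = 63, t-critical = ±1.998
Decision: reject H₀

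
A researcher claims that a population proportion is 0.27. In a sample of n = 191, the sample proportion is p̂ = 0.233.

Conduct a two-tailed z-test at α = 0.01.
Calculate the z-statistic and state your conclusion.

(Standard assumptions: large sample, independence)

H₀: p = 0.27, H₁: p ≠ 0.27
Standard error: SE = √(p₀(1-p₀)/n) = √(0.27×0.73/191) = 0.032124
z-statistic: z = (p̂ - p₀)/SE = (0.233 - 0.27)/0.032124 = -1.1518
Critical value: z_0.005 = ±2.576
p-value = 0.2494
Decision: fail to reject H₀ at α = 0.01

Answer: z = -1.1518, fail to reject H₀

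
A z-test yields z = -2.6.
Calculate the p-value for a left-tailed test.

Answer: p-value ≈ 0.0047

Derivation:
For z = -2.6:
p = P(Z < -2.6) = Φ(-2.6) = 0.0047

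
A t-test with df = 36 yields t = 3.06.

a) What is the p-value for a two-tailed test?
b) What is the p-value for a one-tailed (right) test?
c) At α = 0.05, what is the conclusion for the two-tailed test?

Using t-distribution with df = 36:
a) Two-tailed: p = 2×P(T > 3.06) = 0.0042
b) One-tailed: p = P(T > 3.06) = 0.0021
c) 0.0042 < 0.05, reject H₀

Answer: a) 0.0042, b) 0.0021, c) reject H₀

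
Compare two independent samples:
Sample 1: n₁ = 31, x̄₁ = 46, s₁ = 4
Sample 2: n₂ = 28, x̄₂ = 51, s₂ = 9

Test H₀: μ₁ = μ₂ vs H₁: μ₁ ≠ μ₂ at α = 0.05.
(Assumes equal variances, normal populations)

Answer: t = -2.8036, reject H₀

Derivation:
Pooled variance: s²_p = [30×4² + 27×9²]/(57) = 46.7895
s_p = 6.8403
SE = s_p×√(1/n₁ + 1/n₂) = 6.8403×√(1/31 + 1/28) = 1.7834
t = (x̄₁ - x̄₂)/SE = (46 - 51)/1.7834 = -2.8036
df = 57, t-critical = ±2.002
Decision: reject H₀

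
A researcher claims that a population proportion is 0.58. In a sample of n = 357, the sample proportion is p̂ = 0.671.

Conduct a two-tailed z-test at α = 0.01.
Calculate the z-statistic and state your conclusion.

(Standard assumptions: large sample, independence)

H₀: p = 0.58, H₁: p ≠ 0.58
Standard error: SE = √(p₀(1-p₀)/n) = √(0.58×0.42/357) = 0.026122
z-statistic: z = (p̂ - p₀)/SE = (0.671 - 0.58)/0.026122 = 3.4837
Critical value: z_0.005 = ±2.576
p-value = 0.0005
Decision: reject H₀ at α = 0.01

Answer: z = 3.4837, reject H₀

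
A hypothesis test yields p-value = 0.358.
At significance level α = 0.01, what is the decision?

Answer: fail to reject H₀

Derivation:
Compare p-value to α:
0.358 ≥ 0.01
Decision: fail to reject H₀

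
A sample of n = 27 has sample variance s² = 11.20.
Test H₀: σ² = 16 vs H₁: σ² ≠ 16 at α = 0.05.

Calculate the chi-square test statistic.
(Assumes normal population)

df = n - 1 = 26
χ² = (n-1)s²/σ₀² = 26×11.20/16 = 18.2000
Critical values: χ²_{0.975,26} = 13.844, χ²_{0.025,26} = 41.923
Rejection region: χ² < 13.844 or χ² > 41.923
Decision: fail to reject H₀

Answer: χ² = 18.2000, fail to reject H₀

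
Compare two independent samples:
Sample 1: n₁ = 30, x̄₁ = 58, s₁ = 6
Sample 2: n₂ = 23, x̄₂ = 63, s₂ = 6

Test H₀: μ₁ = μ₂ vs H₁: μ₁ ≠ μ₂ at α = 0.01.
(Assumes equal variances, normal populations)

Pooled variance: s²_p = [29×6² + 22×6²]/(51) = 36.0000
s_p = 6.0000
SE = s_p×√(1/n₁ + 1/n₂) = 6.0000×√(1/30 + 1/23) = 1.6629
t = (x̄₁ - x̄₂)/SE = (58 - 63)/1.6629 = -3.0068
df = 51, t-critical = ±2.676
Decision: reject H₀

Answer: t = -3.0068, reject H₀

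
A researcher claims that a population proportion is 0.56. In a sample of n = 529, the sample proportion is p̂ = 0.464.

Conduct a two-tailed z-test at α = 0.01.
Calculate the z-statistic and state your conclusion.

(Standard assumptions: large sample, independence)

Answer: z = -4.4482, reject H₀

Derivation:
H₀: p = 0.56, H₁: p ≠ 0.56
Standard error: SE = √(p₀(1-p₀)/n) = √(0.56×0.44/529) = 0.021582
z-statistic: z = (p̂ - p₀)/SE = (0.464 - 0.56)/0.021582 = -4.4482
Critical value: z_0.005 = ±2.576
p-value < 0.0001
Decision: reject H₀ at α = 0.01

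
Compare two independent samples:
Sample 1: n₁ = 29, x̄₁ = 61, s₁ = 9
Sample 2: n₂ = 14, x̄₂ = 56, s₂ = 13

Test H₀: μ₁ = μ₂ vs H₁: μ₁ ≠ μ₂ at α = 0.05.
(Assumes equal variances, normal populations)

Pooled variance: s²_p = [28×9² + 13×13²]/(41) = 108.9024
s_p = 10.4356
SE = s_p×√(1/n₁ + 1/n₂) = 10.4356×√(1/29 + 1/14) = 3.3962
t = (x̄₁ - x̄₂)/SE = (61 - 56)/3.3962 = 1.4722
df = 41, t-critical = ±2.020
Decision: fail to reject H₀

Answer: t = 1.4722, fail to reject H₀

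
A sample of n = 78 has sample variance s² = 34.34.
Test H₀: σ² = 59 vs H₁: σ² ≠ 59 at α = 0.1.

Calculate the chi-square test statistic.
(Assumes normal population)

df = n - 1 = 77
χ² = (n-1)s²/σ₀² = 77×34.34/59 = 44.8166
Critical values: χ²_{0.95,77} = 57.786, χ²_{0.05,77} = 98.484
Rejection region: χ² < 57.786 or χ² > 98.484
Decision: reject H₀

Answer: χ² = 44.8166, reject H₀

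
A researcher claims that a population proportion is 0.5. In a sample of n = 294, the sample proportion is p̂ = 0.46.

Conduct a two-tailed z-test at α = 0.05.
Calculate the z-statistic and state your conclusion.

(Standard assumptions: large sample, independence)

Answer: z = -1.3717, fail to reject H₀

Derivation:
H₀: p = 0.5, H₁: p ≠ 0.5
Standard error: SE = √(p₀(1-p₀)/n) = √(0.5×0.5/294) = 0.029161
z-statistic: z = (p̂ - p₀)/SE = (0.46 - 0.5)/0.029161 = -1.3717
Critical value: z_0.025 = ±1.960
p-value = 0.1702
Decision: fail to reject H₀ at α = 0.05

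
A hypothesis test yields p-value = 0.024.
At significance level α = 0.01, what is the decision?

Answer: fail to reject H₀

Derivation:
Compare p-value to α:
0.024 ≥ 0.01
Decision: fail to reject H₀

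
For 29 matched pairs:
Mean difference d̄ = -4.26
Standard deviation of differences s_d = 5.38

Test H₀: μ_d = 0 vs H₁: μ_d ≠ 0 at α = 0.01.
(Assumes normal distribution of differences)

Answer: t = -4.2643, reject H₀

Derivation:
df = n - 1 = 28
SE = s_d/√n = 5.38/√29 = 0.9990
t = d̄/SE = -4.26/0.9990 = -4.2643
Critical value: t_{0.005,28} = ±2.763
p-value ≈ 0.0002
Decision: reject H₀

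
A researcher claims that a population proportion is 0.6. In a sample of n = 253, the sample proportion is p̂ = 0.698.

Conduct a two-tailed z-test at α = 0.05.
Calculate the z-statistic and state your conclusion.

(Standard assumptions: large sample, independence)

Answer: z = 3.1818, reject H₀

Derivation:
H₀: p = 0.6, H₁: p ≠ 0.6
Standard error: SE = √(p₀(1-p₀)/n) = √(0.6×0.4/253) = 0.030800
z-statistic: z = (p̂ - p₀)/SE = (0.698 - 0.6)/0.030800 = 3.1818
Critical value: z_0.025 = ±1.960
p-value = 0.0015
Decision: reject H₀ at α = 0.05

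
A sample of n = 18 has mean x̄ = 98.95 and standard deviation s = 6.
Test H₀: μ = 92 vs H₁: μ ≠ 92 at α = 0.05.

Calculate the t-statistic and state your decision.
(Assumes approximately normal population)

Answer: t = 4.9144, reject H₀

Derivation:
df = n - 1 = 17
SE = s/√n = 6/√18 = 1.4142
t = (x̄ - μ₀)/SE = (98.95 - 92)/1.4142 = 4.9144
Critical value: t_{0.025,17} = ±2.110
p-value ≈ 0.0001
Decision: reject H₀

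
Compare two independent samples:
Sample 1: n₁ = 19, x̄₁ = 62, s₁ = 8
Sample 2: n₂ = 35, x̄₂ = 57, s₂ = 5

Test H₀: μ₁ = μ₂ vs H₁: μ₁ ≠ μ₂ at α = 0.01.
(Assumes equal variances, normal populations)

Pooled variance: s²_p = [18×8² + 34×5²]/(52) = 38.5000
s_p = 6.2048
SE = s_p×√(1/n₁ + 1/n₂) = 6.2048×√(1/19 + 1/35) = 1.7681
t = (x̄₁ - x̄₂)/SE = (62 - 57)/1.7681 = 2.8279
df = 52, t-critical = ±2.674
Decision: reject H₀

Answer: t = 2.8279, reject H₀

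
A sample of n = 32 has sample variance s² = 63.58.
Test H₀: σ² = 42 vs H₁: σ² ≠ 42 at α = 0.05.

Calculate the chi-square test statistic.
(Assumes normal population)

df = n - 1 = 31
χ² = (n-1)s²/σ₀² = 31×63.58/42 = 46.9281
Critical values: χ²_{0.975,31} = 17.539, χ²_{0.025,31} = 48.232
Rejection region: χ² < 17.539 or χ² > 48.232
Decision: fail to reject H₀

Answer: χ² = 46.9281, fail to reject H₀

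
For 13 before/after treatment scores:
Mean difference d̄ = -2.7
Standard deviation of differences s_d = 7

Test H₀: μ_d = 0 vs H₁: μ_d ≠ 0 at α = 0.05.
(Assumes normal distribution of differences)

Answer: t = -1.3907, fail to reject H₀

Derivation:
df = n - 1 = 12
SE = s_d/√n = 7/√13 = 1.9415
t = d̄/SE = -2.7/1.9415 = -1.3907
Critical value: t_{0.025,12} = ±2.179
p-value ≈ 0.1896
Decision: fail to reject H₀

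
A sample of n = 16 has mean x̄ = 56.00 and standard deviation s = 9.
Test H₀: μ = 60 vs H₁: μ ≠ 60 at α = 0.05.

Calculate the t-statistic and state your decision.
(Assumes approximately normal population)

Answer: t = -1.7778, fail to reject H₀

Derivation:
df = n - 1 = 15
SE = s/√n = 9/√16 = 2.2500
t = (x̄ - μ₀)/SE = (56.00 - 60)/2.2500 = -1.7778
Critical value: t_{0.025,15} = ±2.131
p-value ≈ 0.0957
Decision: fail to reject H₀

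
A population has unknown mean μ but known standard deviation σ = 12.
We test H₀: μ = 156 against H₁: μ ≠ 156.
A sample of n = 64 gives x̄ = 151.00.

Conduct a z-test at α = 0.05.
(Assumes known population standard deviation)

Answer: z = -3.3333, reject H₀

Derivation:
Standard error: SE = σ/√n = 12/√64 = 1.5000
z-statistic: z = (x̄ - μ₀)/SE = (151.00 - 156)/1.5000 = -3.3333
Critical value: ±1.960
p-value = 0.0009
Decision: reject H₀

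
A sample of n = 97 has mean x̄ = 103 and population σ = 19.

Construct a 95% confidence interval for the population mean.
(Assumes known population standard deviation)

Answer: (99.2188, 106.7812)

Derivation:
Confidence level: 95%, α = 0.05
z_0.025 = 1.960
SE = σ/√n = 19/√97 = 1.9292
Margin of error = 1.960 × 1.9292 = 3.7812
CI: x̄ ± margin = 103 ± 3.7812
CI: (99.2188, 106.7812)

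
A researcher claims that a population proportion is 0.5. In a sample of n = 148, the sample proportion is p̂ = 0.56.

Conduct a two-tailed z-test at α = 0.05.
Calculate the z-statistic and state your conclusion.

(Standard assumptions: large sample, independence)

H₀: p = 0.5, H₁: p ≠ 0.5
Standard error: SE = √(p₀(1-p₀)/n) = √(0.5×0.5/148) = 0.041100
z-statistic: z = (p̂ - p₀)/SE = (0.56 - 0.5)/0.041100 = 1.4599
Critical value: z_0.025 = ±1.960
p-value = 0.1443
Decision: fail to reject H₀ at α = 0.05

Answer: z = 1.4599, fail to reject H₀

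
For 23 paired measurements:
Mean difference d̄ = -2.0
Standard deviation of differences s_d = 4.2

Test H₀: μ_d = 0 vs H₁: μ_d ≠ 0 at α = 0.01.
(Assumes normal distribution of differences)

df = n - 1 = 22
SE = s_d/√n = 4.2/√23 = 0.8758
t = d̄/SE = -2.0/0.8758 = -2.2836
Critical value: t_{0.005,22} = ±2.819
p-value ≈ 0.0324
Decision: fail to reject H₀

Answer: t = -2.2836, fail to reject H₀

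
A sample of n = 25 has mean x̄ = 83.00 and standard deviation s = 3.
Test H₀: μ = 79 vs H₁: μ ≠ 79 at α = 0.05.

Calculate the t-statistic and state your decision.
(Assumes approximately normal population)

Answer: t = 6.6667, reject H₀

Derivation:
df = n - 1 = 24
SE = s/√n = 3/√25 = 0.6000
t = (x̄ - μ₀)/SE = (83.00 - 79)/0.6000 = 6.6667
Critical value: t_{0.025,24} = ±2.064
p-value < 0.0001
Decision: reject H₀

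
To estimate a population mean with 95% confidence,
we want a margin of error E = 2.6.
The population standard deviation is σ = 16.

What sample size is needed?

z_0.025 = 1.960
n = (z×σ/E)² = (1.960×16/2.6)²
n = 145.4807
Round up: n = 146

Answer: n = 146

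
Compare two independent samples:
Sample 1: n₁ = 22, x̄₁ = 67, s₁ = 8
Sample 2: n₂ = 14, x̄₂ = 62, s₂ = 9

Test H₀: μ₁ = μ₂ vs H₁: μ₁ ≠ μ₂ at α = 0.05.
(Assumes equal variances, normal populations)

Pooled variance: s²_p = [21×8² + 13×9²]/(34) = 70.5000
s_p = 8.3964
SE = s_p×√(1/n₁ + 1/n₂) = 8.3964×√(1/22 + 1/14) = 2.8706
t = (x̄₁ - x̄₂)/SE = (67 - 62)/2.8706 = 1.7418
df = 34, t-critical = ±2.032
Decision: fail to reject H₀

Answer: t = 1.7418, fail to reject H₀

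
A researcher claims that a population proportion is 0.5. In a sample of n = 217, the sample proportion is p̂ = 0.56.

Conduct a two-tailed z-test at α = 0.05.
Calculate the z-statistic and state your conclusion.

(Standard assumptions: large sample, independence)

H₀: p = 0.5, H₁: p ≠ 0.5
Standard error: SE = √(p₀(1-p₀)/n) = √(0.5×0.5/217) = 0.033942
z-statistic: z = (p̂ - p₀)/SE = (0.56 - 0.5)/0.033942 = 1.7677
Critical value: z_0.025 = ±1.960
p-value = 0.0771
Decision: fail to reject H₀ at α = 0.05

Answer: z = 1.7677, fail to reject H₀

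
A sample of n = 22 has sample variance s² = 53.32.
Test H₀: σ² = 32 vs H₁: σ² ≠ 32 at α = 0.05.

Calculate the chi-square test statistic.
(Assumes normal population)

df = n - 1 = 21
χ² = (n-1)s²/σ₀² = 21×53.32/32 = 34.9913
Critical values: χ²_{0.975,21} = 10.283, χ²_{0.025,21} = 35.479
Rejection region: χ² < 10.283 or χ² > 35.479
Decision: fail to reject H₀

Answer: χ² = 34.9913, fail to reject H₀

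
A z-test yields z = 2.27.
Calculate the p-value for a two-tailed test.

Answer: p-value ≈ 0.0232

Derivation:
For z = 2.27:
p = 2×P(Z > |2.27|) = 2×(1 - Φ(2.27)) = 0.0232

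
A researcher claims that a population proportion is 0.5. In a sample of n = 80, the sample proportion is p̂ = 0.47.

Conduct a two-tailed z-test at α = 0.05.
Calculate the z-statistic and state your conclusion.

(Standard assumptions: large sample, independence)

H₀: p = 0.5, H₁: p ≠ 0.5
Standard error: SE = √(p₀(1-p₀)/n) = √(0.5×0.5/80) = 0.055902
z-statistic: z = (p̂ - p₀)/SE = (0.47 - 0.5)/0.055902 = -0.5367
Critical value: z_0.025 = ±1.960
p-value = 0.5915
Decision: fail to reject H₀ at α = 0.05

Answer: z = -0.5367, fail to reject H₀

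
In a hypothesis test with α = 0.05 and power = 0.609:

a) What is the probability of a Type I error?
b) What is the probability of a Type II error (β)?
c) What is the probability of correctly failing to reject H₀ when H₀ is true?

a) Type I error probability = α = 0.05
b) Power = P(reject H₀ | H₁ true) = 1 - β = 0.609, so Type II error probability = β = 1 - Power = 0.391
c) P(fail to reject H₀ | H₀ true) = 1 - α = 0.95

Answer: a) 0.05, b) 0.391, c) 0.95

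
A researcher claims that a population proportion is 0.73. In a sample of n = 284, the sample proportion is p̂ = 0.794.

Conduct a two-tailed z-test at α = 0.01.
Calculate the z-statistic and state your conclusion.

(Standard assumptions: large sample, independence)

H₀: p = 0.73, H₁: p ≠ 0.73
Standard error: SE = √(p₀(1-p₀)/n) = √(0.73×0.27/284) = 0.026344
z-statistic: z = (p̂ - p₀)/SE = (0.794 - 0.73)/0.026344 = 2.4294
Critical value: z_0.005 = ±2.576
p-value = 0.0151
Decision: fail to reject H₀ at α = 0.01

Answer: z = 2.4294, fail to reject H₀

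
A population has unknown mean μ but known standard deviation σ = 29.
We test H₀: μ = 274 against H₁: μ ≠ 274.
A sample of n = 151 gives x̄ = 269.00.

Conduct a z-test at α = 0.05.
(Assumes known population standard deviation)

Answer: z = -2.1186, reject H₀

Derivation:
Standard error: SE = σ/√n = 29/√151 = 2.3600
z-statistic: z = (x̄ - μ₀)/SE = (269.00 - 274)/2.3600 = -2.1186
Critical value: ±1.960
p-value = 0.0341
Decision: reject H₀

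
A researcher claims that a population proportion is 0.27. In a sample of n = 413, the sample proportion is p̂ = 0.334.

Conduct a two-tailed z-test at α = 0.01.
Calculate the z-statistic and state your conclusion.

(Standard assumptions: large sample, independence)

H₀: p = 0.27, H₁: p ≠ 0.27
Standard error: SE = √(p₀(1-p₀)/n) = √(0.27×0.73/413) = 0.021846
z-statistic: z = (p̂ - p₀)/SE = (0.334 - 0.27)/0.021846 = 2.9296
Critical value: z_0.005 = ±2.576
p-value = 0.0034
Decision: reject H₀ at α = 0.01

Answer: z = 2.9296, reject H₀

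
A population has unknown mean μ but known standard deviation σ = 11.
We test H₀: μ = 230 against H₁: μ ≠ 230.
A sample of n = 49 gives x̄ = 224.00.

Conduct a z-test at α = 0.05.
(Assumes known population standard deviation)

Answer: z = -3.8183, reject H₀

Derivation:
Standard error: SE = σ/√n = 11/√49 = 1.5714
z-statistic: z = (x̄ - μ₀)/SE = (224.00 - 230)/1.5714 = -3.8183
Critical value: ±1.960
p-value = 0.0001
Decision: reject H₀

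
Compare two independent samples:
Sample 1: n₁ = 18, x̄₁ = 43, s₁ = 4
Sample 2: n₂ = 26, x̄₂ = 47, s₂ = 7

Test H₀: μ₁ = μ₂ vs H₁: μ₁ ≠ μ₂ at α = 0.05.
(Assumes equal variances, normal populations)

Pooled variance: s²_p = [17×4² + 25×7²]/(42) = 35.6429
s_p = 5.9702
SE = s_p×√(1/n₁ + 1/n₂) = 5.9702×√(1/18 + 1/26) = 1.8306
t = (x̄₁ - x̄₂)/SE = (43 - 47)/1.8306 = -2.1851
df = 42, t-critical = ±2.018
Decision: reject H₀

Answer: t = -2.1851, reject H₀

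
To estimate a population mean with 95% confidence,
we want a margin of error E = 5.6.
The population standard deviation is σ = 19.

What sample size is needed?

z_0.025 = 1.960
n = (z×σ/E)² = (1.960×19/5.6)²
n = 44.2225
Round up: n = 45

Answer: n = 45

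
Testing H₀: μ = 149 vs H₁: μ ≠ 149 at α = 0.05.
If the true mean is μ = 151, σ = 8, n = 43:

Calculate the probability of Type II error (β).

SE = σ/√n = 8/√43 = 1.2200
Critical values: μ₀ ± z_0.025×SE = 149 ± 1.960×1.2200
Acceptance region: (146.6088, 151.3912)
Under H₁ (μ = 151): z_high = (151.3912 - 151)/1.2200 = 0.3207, z_low = (146.6088 - 151)/1.2200 = -3.5993
β = P(not reject | H₁) = Φ(0.3207) - Φ(-3.5993) ≈ 0.6256

Answer: β ≈ 0.6256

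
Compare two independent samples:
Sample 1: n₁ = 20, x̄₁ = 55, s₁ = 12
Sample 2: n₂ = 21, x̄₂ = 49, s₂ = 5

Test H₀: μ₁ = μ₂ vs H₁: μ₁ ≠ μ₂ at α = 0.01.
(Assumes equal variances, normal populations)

Pooled variance: s²_p = [19×12² + 20×5²]/(39) = 82.9744
s_p = 9.1090
SE = s_p×√(1/n₁ + 1/n₂) = 9.1090×√(1/20 + 1/21) = 2.8460
t = (x̄₁ - x̄₂)/SE = (55 - 49)/2.8460 = 2.1082
df = 39, t-critical = ±2.708
Decision: fail to reject H₀

Answer: t = 2.1082, fail to reject H₀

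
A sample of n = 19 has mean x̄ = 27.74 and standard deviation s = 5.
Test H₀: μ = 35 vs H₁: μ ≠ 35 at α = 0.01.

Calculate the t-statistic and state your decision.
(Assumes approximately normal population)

Answer: t = -6.3290, reject H₀

Derivation:
df = n - 1 = 18
SE = s/√n = 5/√19 = 1.1471
t = (x̄ - μ₀)/SE = (27.74 - 35)/1.1471 = -6.3290
Critical value: t_{0.005,18} = ±2.878
p-value < 0.0001
Decision: reject H₀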